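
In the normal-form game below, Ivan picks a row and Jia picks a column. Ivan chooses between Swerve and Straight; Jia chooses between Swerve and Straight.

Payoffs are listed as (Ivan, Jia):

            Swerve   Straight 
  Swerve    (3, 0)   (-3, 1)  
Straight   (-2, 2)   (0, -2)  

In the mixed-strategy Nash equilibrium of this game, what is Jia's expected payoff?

First find x, the probability Ivan plays Swerve, from Jia's indifference between Swerve and Straight: 2(1−x) = x − 2(1−x), giving x = 4/5.
Since Jia is indifferent in equilibrium, Jia's expected payoff equals the payoff from either column against (4/5, 1/5). Using Swerve: 2(1/5) = 2/5.

2/5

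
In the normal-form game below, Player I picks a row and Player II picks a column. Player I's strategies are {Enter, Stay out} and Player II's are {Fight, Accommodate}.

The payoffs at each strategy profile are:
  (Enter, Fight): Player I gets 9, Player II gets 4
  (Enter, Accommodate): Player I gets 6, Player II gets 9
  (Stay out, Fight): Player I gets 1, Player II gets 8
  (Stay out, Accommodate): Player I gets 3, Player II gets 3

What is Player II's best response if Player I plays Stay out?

Fight

Against Stay out, Player II earns 8 from Fight and 3 from Accommodate.
So Fight is the best response.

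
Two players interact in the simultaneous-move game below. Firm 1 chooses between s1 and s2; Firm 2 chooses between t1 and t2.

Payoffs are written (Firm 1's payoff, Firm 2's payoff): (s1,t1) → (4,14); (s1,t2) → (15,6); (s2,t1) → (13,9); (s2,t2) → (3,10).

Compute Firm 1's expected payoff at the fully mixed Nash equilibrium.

First find y, the probability Firm 2 plays t1, from Firm 1's indifference between s1 and s2: 4y + 15(1−y) = 13y + 3(1−y), giving y = 4/7.
Since Firm 1 is indifferent in equilibrium, Firm 1's expected payoff equals the payoff from either row against (4/7, 3/7). Using s1: 4(4/7) + 15(3/7) = 61/7.

61/7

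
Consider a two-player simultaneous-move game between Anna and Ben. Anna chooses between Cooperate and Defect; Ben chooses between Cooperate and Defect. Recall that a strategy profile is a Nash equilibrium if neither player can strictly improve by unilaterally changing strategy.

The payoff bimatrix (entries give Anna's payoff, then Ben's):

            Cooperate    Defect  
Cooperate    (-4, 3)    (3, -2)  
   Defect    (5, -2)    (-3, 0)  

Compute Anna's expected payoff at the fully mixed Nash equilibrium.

1/5

First find q, the probability Ben plays Cooperate, from Anna's indifference between Cooperate and Defect: −4q + 3(1−q) = 5q − 3(1−q), giving q = 2/5.
Since Anna is indifferent in equilibrium, Anna's expected payoff equals the payoff from either row against (2/5, 3/5). Using Cooperate: −4(2/5) + 3(3/5) = 1/5.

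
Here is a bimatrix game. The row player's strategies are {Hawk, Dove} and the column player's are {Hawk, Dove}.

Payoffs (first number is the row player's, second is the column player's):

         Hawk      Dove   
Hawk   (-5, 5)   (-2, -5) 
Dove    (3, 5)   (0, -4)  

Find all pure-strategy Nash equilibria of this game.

(Dove, Hawk)

(Hawk, Hawk): the row player prefers Dove (3 > -5) — not an equilibrium.
(Hawk, Dove): the row player prefers Dove (0 > -2); the column player prefers Hawk (5 > -5) — not an equilibrium.
(Dove, Hawk): the row player gets 3 ≥ -5 from Hawk, and the column player gets 5 ≥ -4 from Dove — Nash equilibrium.
(Dove, Dove): the column player prefers Hawk (5 > -4) — not an equilibrium.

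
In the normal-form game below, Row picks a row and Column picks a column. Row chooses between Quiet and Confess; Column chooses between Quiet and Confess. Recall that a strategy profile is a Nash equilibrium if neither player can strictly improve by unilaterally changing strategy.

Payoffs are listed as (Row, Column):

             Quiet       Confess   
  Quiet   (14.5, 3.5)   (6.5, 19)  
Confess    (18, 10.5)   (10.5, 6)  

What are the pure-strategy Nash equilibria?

(Confess, Quiet)

(Quiet, Quiet): Row prefers Confess (18 > 14.5); Column prefers Confess (19 > 3.5) — not an equilibrium.
(Quiet, Confess): Row prefers Confess (10.5 > 6.5) — not an equilibrium.
(Confess, Quiet): Row gets 18 ≥ 14.5 from Quiet, and Column gets 10.5 ≥ 6 from Confess — Nash equilibrium.
(Confess, Confess): Column prefers Quiet (10.5 > 6) — not an equilibrium.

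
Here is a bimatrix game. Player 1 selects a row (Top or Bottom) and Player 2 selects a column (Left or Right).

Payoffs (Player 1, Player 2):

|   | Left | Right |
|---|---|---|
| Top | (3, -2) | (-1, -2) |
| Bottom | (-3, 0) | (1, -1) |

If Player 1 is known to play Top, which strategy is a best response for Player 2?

either — both Left and Right are best responses

Against Top, Player 2 earns -2 from Left and -2 from Right.
So either strategy is a best response.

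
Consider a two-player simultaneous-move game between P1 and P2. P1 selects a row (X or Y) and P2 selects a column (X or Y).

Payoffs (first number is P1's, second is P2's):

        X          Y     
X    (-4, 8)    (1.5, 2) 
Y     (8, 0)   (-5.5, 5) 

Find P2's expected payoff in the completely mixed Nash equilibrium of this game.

First find p, the probability P1 plays X, from P2's indifference between X and Y: 8p = 2p + 5(1−p), giving p = 5/11.
Since P2 is indifferent in equilibrium, P2's expected payoff equals the payoff from either column against (5/11, 6/11). Using X: 8(5/11) = 40/11.

40/11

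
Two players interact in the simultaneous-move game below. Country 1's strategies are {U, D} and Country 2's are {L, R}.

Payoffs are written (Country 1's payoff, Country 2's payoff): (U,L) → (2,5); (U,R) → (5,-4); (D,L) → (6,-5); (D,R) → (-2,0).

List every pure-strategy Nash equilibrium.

(U, L): Country 1 prefers D (6 > 2) — not an equilibrium.
(U, R): Country 2 prefers L (5 > -4) — not an equilibrium.
(D, L): Country 2 prefers R (0 > -5) — not an equilibrium.
(D, R): Country 1 prefers U (5 > -2) — not an equilibrium.

none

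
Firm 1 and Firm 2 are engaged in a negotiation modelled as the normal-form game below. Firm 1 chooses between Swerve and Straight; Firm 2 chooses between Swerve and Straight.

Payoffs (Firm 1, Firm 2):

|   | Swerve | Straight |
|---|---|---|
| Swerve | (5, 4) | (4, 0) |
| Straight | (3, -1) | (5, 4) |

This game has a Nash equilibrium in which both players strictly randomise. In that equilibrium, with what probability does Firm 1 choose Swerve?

Let p be the probability that Firm 1 plays Swerve. In a completely mixed equilibrium, Firm 2 must be indifferent between Swerve and Straight.
Firm 2's expected payoff from Swerve is 4p − (1−p); from Straight it is 4(1−p).
Setting these equal: 5p − 1 = −4p + 4, so p = 5/9.

5/9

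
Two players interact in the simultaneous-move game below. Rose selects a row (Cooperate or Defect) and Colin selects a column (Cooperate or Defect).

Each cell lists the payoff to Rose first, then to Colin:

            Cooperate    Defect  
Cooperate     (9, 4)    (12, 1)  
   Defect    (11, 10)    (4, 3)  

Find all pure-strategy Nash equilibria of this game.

(Defect, Cooperate)

(Cooperate, Cooperate): Rose prefers Defect (11 > 9) — not an equilibrium.
(Cooperate, Defect): Colin prefers Cooperate (4 > 1) — not an equilibrium.
(Defect, Cooperate): Rose gets 11 ≥ 9 from Cooperate, and Colin gets 10 ≥ 3 from Defect — Nash equilibrium.
(Defect, Defect): Rose prefers Cooperate (12 > 4); Colin prefers Cooperate (10 > 3) — not an equilibrium.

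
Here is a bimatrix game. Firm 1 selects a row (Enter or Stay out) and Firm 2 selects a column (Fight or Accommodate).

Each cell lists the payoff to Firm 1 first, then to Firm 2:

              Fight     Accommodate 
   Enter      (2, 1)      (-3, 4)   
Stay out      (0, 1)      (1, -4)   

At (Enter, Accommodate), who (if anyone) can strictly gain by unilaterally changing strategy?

Firm 1 at (Enter, Accommodate) earns -3; deviating to Stay out yields 1 — a strict improvement.
Firm 2 earns 4; deviating to Fight yields 1 — not better.
Only Firm 1 has a strictly profitable deviation.

Firm 1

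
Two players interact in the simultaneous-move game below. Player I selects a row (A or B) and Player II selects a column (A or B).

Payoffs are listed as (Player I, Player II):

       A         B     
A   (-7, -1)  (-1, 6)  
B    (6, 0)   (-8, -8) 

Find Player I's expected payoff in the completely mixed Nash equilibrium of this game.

-31/10

First find q, the probability Player II plays A, from Player I's indifference between A and B: −7q − (1−q) = 6q − 8(1−q), giving q = 7/20.
Since Player I is indifferent in equilibrium, Player I's expected payoff equals the payoff from either row against (7/20, 13/20). Using A: −7(7/20) − (13/20) = -31/10.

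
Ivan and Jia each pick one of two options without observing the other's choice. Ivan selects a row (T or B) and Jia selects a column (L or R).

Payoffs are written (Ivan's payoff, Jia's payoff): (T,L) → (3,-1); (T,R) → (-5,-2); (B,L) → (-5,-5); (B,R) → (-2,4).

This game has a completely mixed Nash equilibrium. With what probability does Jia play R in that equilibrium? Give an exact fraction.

8/11

Let c be the probability that Jia plays L. In a completely mixed equilibrium, Ivan must be indifferent between T and B.
Ivan's expected payoff from T is 3c − 5(1−c); from B it is −5c − 2(1−c).
Setting these equal: 8c − 5 = −3c − 2, so c = 3/11.
Therefore Jia plays R with probability 1 − 3/11 = 8/11.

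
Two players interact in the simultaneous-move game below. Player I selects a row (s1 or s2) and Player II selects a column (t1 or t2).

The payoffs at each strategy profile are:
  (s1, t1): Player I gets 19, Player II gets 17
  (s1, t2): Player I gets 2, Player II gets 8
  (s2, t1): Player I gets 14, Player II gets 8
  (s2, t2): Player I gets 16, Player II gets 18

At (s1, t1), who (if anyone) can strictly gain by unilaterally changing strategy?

Neither

Player I at (s1, t1) earns 19; deviating to s2 yields 14 — not better.
Player II earns 17; deviating to t2 yields 8 — not better.
Neither player can strictly improve; the profile is a Nash equilibrium.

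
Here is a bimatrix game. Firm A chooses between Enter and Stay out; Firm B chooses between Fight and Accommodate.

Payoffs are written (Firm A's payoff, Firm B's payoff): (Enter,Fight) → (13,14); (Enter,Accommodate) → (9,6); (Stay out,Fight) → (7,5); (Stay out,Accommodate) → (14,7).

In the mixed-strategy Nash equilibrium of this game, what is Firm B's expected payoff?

First find p, the probability Firm A plays Enter, from Firm B's indifference between Fight and Accommodate: 14p + 5(1−p) = 6p + 7(1−p), giving p = 1/5.
Since Firm B is indifferent in equilibrium, Firm B's expected payoff equals the payoff from either column against (1/5, 4/5). Using Fight: 14(1/5) + 5(4/5) = 34/5.

34/5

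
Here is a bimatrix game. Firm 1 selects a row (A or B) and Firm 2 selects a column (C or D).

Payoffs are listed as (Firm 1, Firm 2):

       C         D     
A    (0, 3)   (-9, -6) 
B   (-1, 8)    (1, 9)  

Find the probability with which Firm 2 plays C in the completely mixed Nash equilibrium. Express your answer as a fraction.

Let y be the probability that Firm 2 plays C. In a completely mixed equilibrium, Firm 1 must be indifferent between A and B.
Firm 1's expected payoff from A is −9(1−y); from B it is −y + (1−y).
Setting these equal: 9y − 9 = −2y + 1, so y = 10/11.

10/11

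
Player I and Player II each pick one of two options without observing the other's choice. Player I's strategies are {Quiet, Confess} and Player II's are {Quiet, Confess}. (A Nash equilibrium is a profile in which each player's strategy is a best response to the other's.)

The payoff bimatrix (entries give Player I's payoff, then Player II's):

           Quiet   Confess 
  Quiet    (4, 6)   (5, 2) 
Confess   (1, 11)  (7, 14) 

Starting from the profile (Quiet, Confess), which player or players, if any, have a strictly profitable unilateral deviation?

Both

Player I at (Quiet, Confess) earns 5; deviating to Confess yields 7 — a strict improvement.
Player II earns 2; deviating to Quiet yields 6 — a strict improvement.
Both Player I and Player II have strictly profitable deviations.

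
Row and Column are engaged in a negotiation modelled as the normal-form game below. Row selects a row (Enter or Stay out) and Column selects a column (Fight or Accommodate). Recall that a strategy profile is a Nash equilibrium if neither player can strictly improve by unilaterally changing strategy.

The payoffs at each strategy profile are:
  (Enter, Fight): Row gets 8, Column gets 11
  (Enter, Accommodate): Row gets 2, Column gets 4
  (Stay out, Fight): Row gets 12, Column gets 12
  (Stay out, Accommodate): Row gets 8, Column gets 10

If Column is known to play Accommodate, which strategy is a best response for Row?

Against Accommodate, Row earns 2 from Enter and 8 from Stay out.
So Stay out is the best response.

Stay out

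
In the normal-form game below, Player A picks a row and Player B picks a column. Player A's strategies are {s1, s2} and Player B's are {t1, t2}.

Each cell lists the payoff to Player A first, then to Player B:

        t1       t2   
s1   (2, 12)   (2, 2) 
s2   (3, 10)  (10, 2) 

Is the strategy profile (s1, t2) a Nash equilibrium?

No

At (s1, t2), Player A earns 2; switching to s2 would give 10, so Player A would deviate.
Player B earns 2; switching to t1 would give 12, so Player B would deviate.
Since at least one player can profitably deviate, this is not a Nash equilibrium.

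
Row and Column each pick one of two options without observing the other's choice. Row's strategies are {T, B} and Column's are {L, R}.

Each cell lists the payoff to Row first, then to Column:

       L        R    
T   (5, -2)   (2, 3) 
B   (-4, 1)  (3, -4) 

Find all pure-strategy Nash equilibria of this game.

(T, L): Column prefers R (3 > -2) — not an equilibrium.
(T, R): Row prefers B (3 > 2) — not an equilibrium.
(B, L): Row prefers T (5 > -4) — not an equilibrium.
(B, R): Column prefers L (1 > -4) — not an equilibrium.

none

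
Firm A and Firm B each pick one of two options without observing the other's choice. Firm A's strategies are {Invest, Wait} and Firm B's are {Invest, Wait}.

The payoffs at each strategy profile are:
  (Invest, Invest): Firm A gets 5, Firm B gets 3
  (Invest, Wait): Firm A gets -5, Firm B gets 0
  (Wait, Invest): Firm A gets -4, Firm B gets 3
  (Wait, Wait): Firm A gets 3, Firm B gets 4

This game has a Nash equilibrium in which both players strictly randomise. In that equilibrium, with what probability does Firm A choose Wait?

3/4

Let x be the probability that Firm A plays Invest. In a completely mixed equilibrium, Firm B must be indifferent between Invest and Wait.
Firm B's expected payoff from Invest is 3x + 3(1−x); from Wait it is 4(1−x).
Setting these equal: 3 = −4x + 4, so x = 1/4.
Therefore Firm A plays Wait with probability 1 − 1/4 = 3/4.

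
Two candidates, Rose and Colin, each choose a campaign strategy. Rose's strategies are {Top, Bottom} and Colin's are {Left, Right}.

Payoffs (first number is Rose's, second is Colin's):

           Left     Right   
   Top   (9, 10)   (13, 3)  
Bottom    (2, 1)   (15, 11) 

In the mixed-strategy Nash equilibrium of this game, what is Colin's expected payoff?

107/17

First find p, the probability Rose plays Top, from Colin's indifference between Left and Right: 10p + (1−p) = 3p + 11(1−p), giving p = 10/17.
Since Colin is indifferent in equilibrium, Colin's expected payoff equals the payoff from either column against (10/17, 7/17). Using Left: 10(10/17) + (7/17) = 107/17.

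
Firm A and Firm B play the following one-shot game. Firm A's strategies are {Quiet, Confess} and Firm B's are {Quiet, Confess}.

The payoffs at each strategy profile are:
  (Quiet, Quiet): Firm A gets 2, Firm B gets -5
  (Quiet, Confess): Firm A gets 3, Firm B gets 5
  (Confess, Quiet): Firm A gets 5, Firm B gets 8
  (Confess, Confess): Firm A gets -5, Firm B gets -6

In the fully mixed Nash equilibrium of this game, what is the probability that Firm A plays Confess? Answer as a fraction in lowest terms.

Let x be the probability that Firm A plays Quiet. In a completely mixed equilibrium, Firm B must be indifferent between Quiet and Confess.
Firm B's expected payoff from Quiet is −5x + 8(1−x); from Confess it is 5x − 6(1−x).
Setting these equal: −13x + 8 = 11x − 6, so x = 7/12.
Therefore Firm A plays Confess with probability 1 − 7/12 = 5/12.

5/12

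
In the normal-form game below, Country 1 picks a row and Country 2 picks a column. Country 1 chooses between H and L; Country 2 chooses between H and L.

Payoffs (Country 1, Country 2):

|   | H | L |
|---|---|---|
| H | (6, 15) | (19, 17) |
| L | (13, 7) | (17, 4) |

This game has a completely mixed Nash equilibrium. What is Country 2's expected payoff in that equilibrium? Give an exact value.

First find p, the probability Country 1 plays H, from Country 2's indifference between H and L: 15p + 7(1−p) = 17p + 4(1−p), giving p = 3/5.
Since Country 2 is indifferent in equilibrium, Country 2's expected payoff equals the payoff from either column against (3/5, 2/5). Using H: 15(3/5) + 7(2/5) = 59/5.

59/5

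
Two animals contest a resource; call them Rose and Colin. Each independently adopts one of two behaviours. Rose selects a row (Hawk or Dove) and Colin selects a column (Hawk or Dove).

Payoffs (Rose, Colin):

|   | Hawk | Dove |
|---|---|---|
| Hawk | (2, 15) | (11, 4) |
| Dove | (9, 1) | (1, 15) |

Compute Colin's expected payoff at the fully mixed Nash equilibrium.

First find x, the probability Rose plays Hawk, from Colin's indifference between Hawk and Dove: 15x + (1−x) = 4x + 15(1−x), giving x = 14/25.
Since Colin is indifferent in equilibrium, Colin's expected payoff equals the payoff from either column against (14/25, 11/25). Using Hawk: 15(14/25) + (11/25) = 221/25.

221/25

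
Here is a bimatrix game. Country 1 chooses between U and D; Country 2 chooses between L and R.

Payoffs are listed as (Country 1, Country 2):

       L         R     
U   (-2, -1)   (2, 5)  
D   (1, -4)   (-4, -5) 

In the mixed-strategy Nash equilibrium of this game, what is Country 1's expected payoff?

First find y, the probability Country 2 plays L, from Country 1's indifference between U and D: −2y + 2(1−y) = y − 4(1−y), giving y = 2/3.
Since Country 1 is indifferent in equilibrium, Country 1's expected payoff equals the payoff from either row against (2/3, 1/3). Using U: −2(2/3) + 2(1/3) = -2/3.

-2/3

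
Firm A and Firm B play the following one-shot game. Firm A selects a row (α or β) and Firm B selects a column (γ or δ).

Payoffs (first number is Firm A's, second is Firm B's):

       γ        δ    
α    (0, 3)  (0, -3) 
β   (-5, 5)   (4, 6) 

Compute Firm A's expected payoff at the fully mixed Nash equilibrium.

First find q, the probability Firm B plays γ, from Firm A's indifference between α and β: 0 = −5q + 4(1−q), giving q = 4/9.
Since Firm A is indifferent in equilibrium, Firm A's expected payoff equals the payoff from either row against (4/9, 5/9). Using α: 0 = 0.

0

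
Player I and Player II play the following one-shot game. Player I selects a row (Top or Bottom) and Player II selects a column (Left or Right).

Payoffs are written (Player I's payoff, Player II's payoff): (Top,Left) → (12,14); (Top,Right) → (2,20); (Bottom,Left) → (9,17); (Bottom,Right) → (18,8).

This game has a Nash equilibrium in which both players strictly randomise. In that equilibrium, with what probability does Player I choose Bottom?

2/5

Let x be the probability that Player I plays Top. In a completely mixed equilibrium, Player II must be indifferent between Left and Right.
Player II's expected payoff from Left is 14x + 17(1−x); from Right it is 20x + 8(1−x).
Setting these equal: −3x + 17 = 12x + 8, so x = 3/5.
Therefore Player I plays Bottom with probability 1 − 3/5 = 2/5.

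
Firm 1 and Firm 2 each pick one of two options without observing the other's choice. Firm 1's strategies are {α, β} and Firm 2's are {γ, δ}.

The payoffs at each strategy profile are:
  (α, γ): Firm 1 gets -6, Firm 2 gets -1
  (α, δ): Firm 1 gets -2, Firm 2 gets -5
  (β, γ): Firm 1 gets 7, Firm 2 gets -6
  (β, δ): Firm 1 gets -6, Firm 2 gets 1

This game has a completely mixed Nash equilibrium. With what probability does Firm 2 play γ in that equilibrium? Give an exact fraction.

Let y be the probability that Firm 2 plays γ. In a completely mixed equilibrium, Firm 1 must be indifferent between α and β.
Firm 1's expected payoff from α is −6y − 2(1−y); from β it is 7y − 6(1−y).
Setting these equal: −4y − 2 = 13y − 6, so y = 4/17.

4/17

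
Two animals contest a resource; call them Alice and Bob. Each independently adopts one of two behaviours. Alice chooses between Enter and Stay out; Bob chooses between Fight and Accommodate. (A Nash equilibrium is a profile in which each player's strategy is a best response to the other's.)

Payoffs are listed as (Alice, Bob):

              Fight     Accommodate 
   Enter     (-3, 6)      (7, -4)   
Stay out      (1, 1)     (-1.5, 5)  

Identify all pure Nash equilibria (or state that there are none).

none

(Enter, Fight): Alice prefers Stay out (1 > -3) — not an equilibrium.
(Enter, Accommodate): Bob prefers Fight (6 > -4) — not an equilibrium.
(Stay out, Fight): Bob prefers Accommodate (5 > 1) — not an equilibrium.
(Stay out, Accommodate): Alice prefers Enter (7 > -1.5) — not an equilibrium.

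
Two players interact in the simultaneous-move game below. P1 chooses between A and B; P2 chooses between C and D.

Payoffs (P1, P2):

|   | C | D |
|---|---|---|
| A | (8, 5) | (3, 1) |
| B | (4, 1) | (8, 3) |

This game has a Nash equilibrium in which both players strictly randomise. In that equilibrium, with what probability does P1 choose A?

Let p be the probability that P1 plays A. In a completely mixed equilibrium, P2 must be indifferent between C and D.
P2's expected payoff from C is 5p + (1−p); from D it is p + 3(1−p).
Setting these equal: 4p + 1 = −2p + 3, so p = 1/3.

1/3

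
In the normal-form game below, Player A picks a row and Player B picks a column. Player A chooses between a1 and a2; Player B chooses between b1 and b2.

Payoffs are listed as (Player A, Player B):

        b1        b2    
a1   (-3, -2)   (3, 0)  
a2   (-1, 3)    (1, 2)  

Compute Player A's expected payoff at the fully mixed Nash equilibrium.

0

First find q, the probability Player B plays b1, from Player A's indifference between a1 and a2: −3q + 3(1−q) = −q + (1−q), giving q = 1/2.
Since Player A is indifferent in equilibrium, Player A's expected payoff equals the payoff from either row against (1/2, 1/2). Using a1: −3(1/2) + 3(1/2) = 0.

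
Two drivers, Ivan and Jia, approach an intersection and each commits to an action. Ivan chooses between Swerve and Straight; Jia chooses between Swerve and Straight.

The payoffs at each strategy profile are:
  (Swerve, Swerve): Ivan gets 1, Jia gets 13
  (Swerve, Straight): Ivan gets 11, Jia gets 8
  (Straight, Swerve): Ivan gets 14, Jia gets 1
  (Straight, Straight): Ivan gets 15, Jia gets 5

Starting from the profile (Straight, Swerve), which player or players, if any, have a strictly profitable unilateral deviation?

Jia

Ivan at (Straight, Swerve) earns 14; deviating to Swerve yields 1 — not better.
Jia earns 1; deviating to Straight yields 5 — a strict improvement.
Only Jia has a strictly profitable deviation.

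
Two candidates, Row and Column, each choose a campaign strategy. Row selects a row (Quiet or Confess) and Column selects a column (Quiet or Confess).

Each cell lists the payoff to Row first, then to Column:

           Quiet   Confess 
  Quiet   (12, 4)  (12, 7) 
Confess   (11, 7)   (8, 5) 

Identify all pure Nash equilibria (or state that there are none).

(Quiet, Confess)

(Quiet, Quiet): Column prefers Confess (7 > 4) — not an equilibrium.
(Quiet, Confess): Row gets 12 ≥ 8 from Confess, and Column gets 7 ≥ 4 from Quiet — Nash equilibrium.
(Confess, Quiet): Row prefers Quiet (12 > 11) — not an equilibrium.
(Confess, Confess): Row prefers Quiet (12 > 8); Column prefers Quiet (7 > 5) — not an equilibrium.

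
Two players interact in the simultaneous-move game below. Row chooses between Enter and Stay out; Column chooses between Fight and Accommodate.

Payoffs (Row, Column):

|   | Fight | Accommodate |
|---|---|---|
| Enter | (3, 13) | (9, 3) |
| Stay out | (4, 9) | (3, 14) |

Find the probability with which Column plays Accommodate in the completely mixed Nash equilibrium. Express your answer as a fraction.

1/7

Let c be the probability that Column plays Fight. In a completely mixed equilibrium, Row must be indifferent between Enter and Stay out.
Row's expected payoff from Enter is 3c + 9(1−c); from Stay out it is 4c + 3(1−c).
Setting these equal: −6c + 9 = c + 3, so c = 6/7.
Therefore Column plays Accommodate with probability 1 − 6/7 = 1/7.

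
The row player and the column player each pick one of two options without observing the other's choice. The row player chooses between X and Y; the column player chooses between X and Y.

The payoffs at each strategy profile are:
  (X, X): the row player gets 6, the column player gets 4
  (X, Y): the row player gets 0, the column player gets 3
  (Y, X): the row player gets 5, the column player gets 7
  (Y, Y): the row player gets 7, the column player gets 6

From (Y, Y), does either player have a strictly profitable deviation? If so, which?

The column player

The row player at (Y, Y) earns 7; deviating to X yields 0 — not better.
The column player earns 6; deviating to X yields 7 — a strict improvement.
Only the column player has a strictly profitable deviation.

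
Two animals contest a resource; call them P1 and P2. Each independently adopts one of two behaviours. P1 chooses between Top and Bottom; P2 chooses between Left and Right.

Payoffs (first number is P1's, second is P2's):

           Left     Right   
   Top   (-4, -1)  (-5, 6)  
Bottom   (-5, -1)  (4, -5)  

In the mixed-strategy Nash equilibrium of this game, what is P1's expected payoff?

First find q, the probability P2 plays Left, from P1's indifference between Top and Bottom: −4q − 5(1−q) = −5q + 4(1−q), giving q = 9/10.
Since P1 is indifferent in equilibrium, P1's expected payoff equals the payoff from either row against (9/10, 1/10). Using Top: −4(9/10) − 5(1/10) = -41/10.

-41/10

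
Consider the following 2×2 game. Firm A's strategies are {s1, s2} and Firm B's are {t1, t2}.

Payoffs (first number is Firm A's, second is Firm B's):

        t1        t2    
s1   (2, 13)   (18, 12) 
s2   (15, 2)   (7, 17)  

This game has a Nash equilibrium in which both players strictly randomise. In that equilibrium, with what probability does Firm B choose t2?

13/24

Let c be the probability that Firm B plays t1. In a completely mixed equilibrium, Firm A must be indifferent between s1 and s2.
Firm A's expected payoff from s1 is 2c + 18(1−c); from s2 it is 15c + 7(1−c).
Setting these equal: −16c + 18 = 8c + 7, so c = 11/24.
Therefore Firm B plays t2 with probability 1 − 11/24 = 13/24.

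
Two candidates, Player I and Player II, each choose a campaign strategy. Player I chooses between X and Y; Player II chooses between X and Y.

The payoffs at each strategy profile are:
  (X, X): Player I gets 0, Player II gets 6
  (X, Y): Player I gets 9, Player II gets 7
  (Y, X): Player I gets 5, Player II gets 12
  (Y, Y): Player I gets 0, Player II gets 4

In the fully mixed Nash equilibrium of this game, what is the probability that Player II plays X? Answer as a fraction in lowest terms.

9/14

Let y be the probability that Player II plays X. In a completely mixed equilibrium, Player I must be indifferent between X and Y.
Player I's expected payoff from X is 9(1−y); from Y it is 5y.
Setting these equal: −9y + 9 = 5y, so y = 9/14.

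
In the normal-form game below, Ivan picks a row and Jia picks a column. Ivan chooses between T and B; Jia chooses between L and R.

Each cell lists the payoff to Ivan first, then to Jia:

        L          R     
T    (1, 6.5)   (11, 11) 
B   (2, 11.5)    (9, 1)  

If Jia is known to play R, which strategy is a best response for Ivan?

Against R, Ivan earns 11 from T and 9 from B.
So T is the best response.

T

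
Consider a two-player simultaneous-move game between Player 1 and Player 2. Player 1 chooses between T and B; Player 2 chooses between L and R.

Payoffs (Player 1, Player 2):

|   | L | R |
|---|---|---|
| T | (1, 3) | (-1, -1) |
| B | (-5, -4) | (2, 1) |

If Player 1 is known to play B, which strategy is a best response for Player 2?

Against B, Player 2 earns -4 from L and 1 from R.
So R is the best response.

R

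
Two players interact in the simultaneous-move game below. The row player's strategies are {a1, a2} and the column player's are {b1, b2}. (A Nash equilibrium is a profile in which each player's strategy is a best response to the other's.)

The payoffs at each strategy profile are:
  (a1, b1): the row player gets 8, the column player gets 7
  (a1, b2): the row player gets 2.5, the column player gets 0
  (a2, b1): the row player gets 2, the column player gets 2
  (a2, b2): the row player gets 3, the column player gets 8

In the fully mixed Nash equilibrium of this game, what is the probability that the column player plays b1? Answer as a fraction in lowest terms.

1/13

Let y be the probability that the column player plays b1. In a completely mixed equilibrium, the row player must be indifferent between a1 and a2.
The row player's expected payoff from a1 is 8y + 2.5(1−y); from a2 it is 2y + 3(1−y).
Setting these equal: 5.5y + 2.5 = −y + 3, so y = 1/13.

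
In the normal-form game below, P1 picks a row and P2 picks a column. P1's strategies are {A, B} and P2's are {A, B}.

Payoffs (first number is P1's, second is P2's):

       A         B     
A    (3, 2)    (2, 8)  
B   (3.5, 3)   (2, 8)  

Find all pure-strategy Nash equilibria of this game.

(A, B) and (B, B)

(A, A): P1 prefers B (3.5 > 3); P2 prefers B (8 > 2) — not an equilibrium.
(A, B): P1 gets 2 ≥ 2 from B, and P2 gets 8 ≥ 2 from A — Nash equilibrium.
(B, A): P2 prefers B (8 > 3) — not an equilibrium.
(B, B): P1 gets 2 ≥ 2 from A, and P2 gets 8 ≥ 3 from A — Nash equilibrium.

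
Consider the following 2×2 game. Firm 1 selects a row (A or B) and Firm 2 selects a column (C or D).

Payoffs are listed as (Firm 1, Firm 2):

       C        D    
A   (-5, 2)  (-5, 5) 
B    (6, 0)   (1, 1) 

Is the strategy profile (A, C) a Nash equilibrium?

At (A, C), Firm 1 earns -5; switching to B would give 6, so Firm 1 would deviate.
Firm 2 earns 2; switching to D would give 5, so Firm 2 would deviate.
Since at least one player can profitably deviate, this is not a Nash equilibrium.

No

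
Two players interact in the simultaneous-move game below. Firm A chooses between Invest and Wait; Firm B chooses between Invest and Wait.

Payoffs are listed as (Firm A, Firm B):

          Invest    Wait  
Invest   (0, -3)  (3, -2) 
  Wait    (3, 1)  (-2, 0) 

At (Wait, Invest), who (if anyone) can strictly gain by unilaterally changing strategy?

Firm A at (Wait, Invest) earns 3; deviating to Invest yields 0 — not better.
Firm B earns 1; deviating to Wait yields 0 — not better.
Neither player can strictly improve; the profile is a Nash equilibrium.

Neither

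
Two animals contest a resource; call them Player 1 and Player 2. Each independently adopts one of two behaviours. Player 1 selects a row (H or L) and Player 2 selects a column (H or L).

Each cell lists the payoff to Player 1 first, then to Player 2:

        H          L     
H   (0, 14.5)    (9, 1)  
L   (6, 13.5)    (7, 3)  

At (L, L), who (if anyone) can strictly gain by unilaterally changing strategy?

Player 1 at (L, L) earns 7; deviating to H yields 9 — a strict improvement.
Player 2 earns 3; deviating to H yields 13.5 — a strict improvement.
Both Player 1 and Player 2 have strictly profitable deviations.

Both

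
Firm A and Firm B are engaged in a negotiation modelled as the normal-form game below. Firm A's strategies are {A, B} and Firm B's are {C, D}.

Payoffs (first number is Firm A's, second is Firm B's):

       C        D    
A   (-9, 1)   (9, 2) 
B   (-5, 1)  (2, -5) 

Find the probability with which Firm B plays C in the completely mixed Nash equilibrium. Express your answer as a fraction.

Let q be the probability that Firm B plays C. In a completely mixed equilibrium, Firm A must be indifferent between A and B.
Firm A's expected payoff from A is −9q + 9(1−q); from B it is −5q + 2(1−q).
Setting these equal: −18q + 9 = −7q + 2, so q = 7/11.

7/11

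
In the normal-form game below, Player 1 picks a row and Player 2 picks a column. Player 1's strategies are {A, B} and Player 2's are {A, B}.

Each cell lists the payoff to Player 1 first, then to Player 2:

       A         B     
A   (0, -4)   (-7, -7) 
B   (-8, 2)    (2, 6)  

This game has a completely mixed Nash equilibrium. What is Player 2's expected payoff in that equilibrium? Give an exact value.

First find x, the probability Player 1 plays A, from Player 2's indifference between A and B: −4x + 2(1−x) = −7x + 6(1−x), giving x = 4/7.
Since Player 2 is indifferent in equilibrium, Player 2's expected payoff equals the payoff from either column against (4/7, 3/7). Using A: −4(4/7) + 2(3/7) = -10/7.

-10/7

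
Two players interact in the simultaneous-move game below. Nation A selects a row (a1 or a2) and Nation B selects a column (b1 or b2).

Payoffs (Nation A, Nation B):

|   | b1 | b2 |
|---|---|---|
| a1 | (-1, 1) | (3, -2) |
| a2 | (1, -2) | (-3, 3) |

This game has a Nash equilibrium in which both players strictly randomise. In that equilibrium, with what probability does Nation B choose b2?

1/4

Let q be the probability that Nation B plays b1. In a completely mixed equilibrium, Nation A must be indifferent between a1 and a2.
Nation A's expected payoff from a1 is −q + 3(1−q); from a2 it is q − 3(1−q).
Setting these equal: −4q + 3 = 4q − 3, so q = 3/4.
Therefore Nation B plays b2 with probability 1 − 3/4 = 1/4.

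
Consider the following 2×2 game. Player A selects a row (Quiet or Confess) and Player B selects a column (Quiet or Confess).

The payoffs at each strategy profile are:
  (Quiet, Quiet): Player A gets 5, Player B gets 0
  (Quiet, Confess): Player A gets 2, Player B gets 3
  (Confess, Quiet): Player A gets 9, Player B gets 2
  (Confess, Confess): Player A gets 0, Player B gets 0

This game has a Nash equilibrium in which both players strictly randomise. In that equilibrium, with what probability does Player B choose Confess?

2/3

Let q be the probability that Player B plays Quiet. In a completely mixed equilibrium, Player A must be indifferent between Quiet and Confess.
Player A's expected payoff from Quiet is 5q + 2(1−q); from Confess it is 9q.
Setting these equal: 3q + 2 = 9q, so q = 1/3.
Therefore Player B plays Confess with probability 1 − 1/3 = 2/3.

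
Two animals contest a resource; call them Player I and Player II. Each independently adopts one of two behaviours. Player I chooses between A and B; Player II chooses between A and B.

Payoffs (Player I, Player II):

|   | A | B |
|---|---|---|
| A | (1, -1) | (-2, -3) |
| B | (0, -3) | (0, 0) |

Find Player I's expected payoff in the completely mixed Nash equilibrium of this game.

0

First find y, the probability Player II plays A, from Player I's indifference between A and B: y − 2(1−y) = 0, giving y = 2/3.
Since Player I is indifferent in equilibrium, Player I's expected payoff equals the payoff from either row against (2/3, 1/3). Using A: (2/3) − 2(1/3) = 0.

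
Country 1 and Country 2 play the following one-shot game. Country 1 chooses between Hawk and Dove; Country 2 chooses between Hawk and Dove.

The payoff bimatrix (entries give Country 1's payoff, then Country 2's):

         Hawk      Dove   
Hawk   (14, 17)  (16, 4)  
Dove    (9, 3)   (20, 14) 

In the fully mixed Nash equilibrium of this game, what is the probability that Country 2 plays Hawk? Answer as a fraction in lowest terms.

Let y be the probability that Country 2 plays Hawk. In a completely mixed equilibrium, Country 1 must be indifferent between Hawk and Dove.
Country 1's expected payoff from Hawk is 14y + 16(1−y); from Dove it is 9y + 20(1−y).
Setting these equal: −2y + 16 = −11y + 20, so y = 4/9.

4/9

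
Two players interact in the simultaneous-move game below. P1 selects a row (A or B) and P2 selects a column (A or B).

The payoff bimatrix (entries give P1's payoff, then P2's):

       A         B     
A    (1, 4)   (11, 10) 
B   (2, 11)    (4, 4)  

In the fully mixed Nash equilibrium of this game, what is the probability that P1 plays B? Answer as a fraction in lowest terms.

6/13

Let r be the probability that P1 plays A. In a completely mixed equilibrium, P2 must be indifferent between A and B.
P2's expected payoff from A is 4r + 11(1−r); from B it is 10r + 4(1−r).
Setting these equal: −7r + 11 = 6r + 4, so r = 7/13.
Therefore P1 plays B with probability 1 − 7/13 = 6/13.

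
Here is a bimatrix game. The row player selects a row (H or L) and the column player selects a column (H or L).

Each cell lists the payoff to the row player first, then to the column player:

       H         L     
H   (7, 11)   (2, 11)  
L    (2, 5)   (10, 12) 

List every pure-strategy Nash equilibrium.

(H, H): the row player gets 7 ≥ 2 from L, and the column player gets 11 ≥ 11 from L — Nash equilibrium.
(H, L): the row player prefers L (10 > 2) — not an equilibrium.
(L, H): the row player prefers H (7 > 2); the column player prefers L (12 > 5) — not an equilibrium.
(L, L): the row player gets 10 ≥ 2 from H, and the column player gets 12 ≥ 5 from H — Nash equilibrium.

(H, H) and (L, L)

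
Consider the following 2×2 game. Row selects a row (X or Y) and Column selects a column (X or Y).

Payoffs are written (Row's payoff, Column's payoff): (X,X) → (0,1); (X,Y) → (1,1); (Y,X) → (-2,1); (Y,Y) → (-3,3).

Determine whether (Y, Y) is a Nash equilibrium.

No

At (Y, Y), Row earns -3; switching to X would give 1, so Row would deviate.
Column earns 3; switching to X would give 1, so Column has no profitable deviation.
Since at least one player can profitably deviate, this is not a Nash equilibrium.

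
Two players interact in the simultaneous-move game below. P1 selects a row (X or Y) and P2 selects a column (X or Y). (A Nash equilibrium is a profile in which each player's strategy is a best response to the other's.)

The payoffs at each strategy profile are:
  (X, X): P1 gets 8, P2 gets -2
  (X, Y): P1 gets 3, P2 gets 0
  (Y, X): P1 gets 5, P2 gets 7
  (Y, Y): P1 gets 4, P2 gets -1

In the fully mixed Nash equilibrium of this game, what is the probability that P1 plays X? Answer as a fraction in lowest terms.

Let r be the probability that P1 plays X. In a completely mixed equilibrium, P2 must be indifferent between X and Y.
P2's expected payoff from X is −2r + 7(1−r); from Y it is −(1−r).
Setting these equal: −9r + 7 = r − 1, so r = 4/5.

4/5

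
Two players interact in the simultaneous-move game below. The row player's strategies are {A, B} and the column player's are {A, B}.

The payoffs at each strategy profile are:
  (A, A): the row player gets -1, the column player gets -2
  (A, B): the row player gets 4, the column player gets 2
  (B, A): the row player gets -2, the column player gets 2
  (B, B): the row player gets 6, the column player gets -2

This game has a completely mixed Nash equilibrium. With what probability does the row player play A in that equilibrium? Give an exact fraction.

Let p be the probability that the row player plays A. In a completely mixed equilibrium, the column player must be indifferent between A and B.
The column player's expected payoff from A is −2p + 2(1−p); from B it is 2p − 2(1−p).
Setting these equal: −4p + 2 = 4p − 2, so p = 1/2.

1/2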